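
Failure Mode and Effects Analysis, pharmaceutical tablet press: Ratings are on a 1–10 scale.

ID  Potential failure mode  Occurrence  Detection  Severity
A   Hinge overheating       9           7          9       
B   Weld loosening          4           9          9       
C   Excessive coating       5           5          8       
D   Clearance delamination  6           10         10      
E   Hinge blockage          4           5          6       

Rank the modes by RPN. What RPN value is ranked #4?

200

RPN = Severity × Occurrence × Detection:
  A: 9 × 9 × 7 = 567
  B: 9 × 4 × 9 = 324
  C: 8 × 5 × 5 = 200
  D: 10 × 6 × 10 = 600
  E: 6 × 4 × 5 = 120
Sorted descending: 600, 567, 324, 200, 120.
The fourth-highest RPN is 200 (C).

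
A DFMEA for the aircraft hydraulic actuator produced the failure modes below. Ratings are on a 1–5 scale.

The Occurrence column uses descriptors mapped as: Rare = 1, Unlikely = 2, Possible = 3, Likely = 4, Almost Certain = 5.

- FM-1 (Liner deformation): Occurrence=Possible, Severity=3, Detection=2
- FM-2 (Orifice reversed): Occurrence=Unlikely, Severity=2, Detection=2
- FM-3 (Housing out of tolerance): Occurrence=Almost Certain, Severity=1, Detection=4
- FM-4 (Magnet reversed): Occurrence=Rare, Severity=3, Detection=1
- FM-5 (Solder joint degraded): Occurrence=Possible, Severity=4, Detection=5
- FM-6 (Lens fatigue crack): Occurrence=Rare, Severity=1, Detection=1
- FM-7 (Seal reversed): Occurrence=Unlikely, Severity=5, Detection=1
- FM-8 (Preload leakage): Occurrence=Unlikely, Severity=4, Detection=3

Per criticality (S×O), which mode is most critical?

FM-5

Criticality = Severity × Occurrence:
  FM-1: 3 × 3 = 9
  FM-2: 2 × 2 = 4
  FM-3: 1 × 5 = 5
  FM-4: 3 × 1 = 3
  FM-5: 4 × 3 = 12
  FM-6: 1 × 1 = 1
  FM-7: 5 × 2 = 10
  FM-8: 4 × 2 = 8
Highest criticality is 12 → FM-5.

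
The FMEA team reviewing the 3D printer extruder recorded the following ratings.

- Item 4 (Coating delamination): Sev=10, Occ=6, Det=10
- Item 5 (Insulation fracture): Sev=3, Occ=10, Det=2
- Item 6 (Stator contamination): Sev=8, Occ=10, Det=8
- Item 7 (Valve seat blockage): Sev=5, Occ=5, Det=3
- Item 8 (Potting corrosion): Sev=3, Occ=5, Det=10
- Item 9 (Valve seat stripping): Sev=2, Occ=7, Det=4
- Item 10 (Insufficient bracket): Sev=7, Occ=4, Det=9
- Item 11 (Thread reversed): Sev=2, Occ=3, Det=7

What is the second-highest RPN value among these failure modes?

600

RPN = Severity × Occurrence × Detection:
  Item 4: 10 × 6 × 10 = 600
  Item 5: 3 × 10 × 2 = 60
  Item 6: 8 × 10 × 8 = 640
  Item 7: 5 × 5 × 3 = 75
  Item 8: 3 × 5 × 10 = 150
  Item 9: 2 × 7 × 4 = 56
  Item 10: 7 × 4 × 9 = 252
  Item 11: 2 × 3 × 7 = 42
Sorted descending: 640, 600, 252, 150, 75, 60, 56, 42.
The second-highest RPN is 600 (Item 4).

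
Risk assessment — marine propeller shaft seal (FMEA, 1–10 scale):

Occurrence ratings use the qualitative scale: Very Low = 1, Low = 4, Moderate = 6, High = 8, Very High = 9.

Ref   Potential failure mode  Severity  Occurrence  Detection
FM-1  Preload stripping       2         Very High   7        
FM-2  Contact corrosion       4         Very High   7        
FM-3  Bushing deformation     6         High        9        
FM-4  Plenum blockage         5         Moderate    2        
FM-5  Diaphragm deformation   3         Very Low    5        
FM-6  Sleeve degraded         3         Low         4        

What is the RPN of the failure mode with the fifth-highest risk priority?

48

RPN = Severity × Occurrence × Detection:
  FM-1: 2 × 9 × 7 = 126
  FM-2: 4 × 9 × 7 = 252
  FM-3: 6 × 8 × 9 = 432
  FM-4: 5 × 6 × 2 = 60
  FM-5: 3 × 1 × 5 = 15
  FM-6: 3 × 4 × 4 = 48
Sorted descending: 432, 252, 126, 60, 48, 15.
The fifth-highest RPN is 48 (FM-6).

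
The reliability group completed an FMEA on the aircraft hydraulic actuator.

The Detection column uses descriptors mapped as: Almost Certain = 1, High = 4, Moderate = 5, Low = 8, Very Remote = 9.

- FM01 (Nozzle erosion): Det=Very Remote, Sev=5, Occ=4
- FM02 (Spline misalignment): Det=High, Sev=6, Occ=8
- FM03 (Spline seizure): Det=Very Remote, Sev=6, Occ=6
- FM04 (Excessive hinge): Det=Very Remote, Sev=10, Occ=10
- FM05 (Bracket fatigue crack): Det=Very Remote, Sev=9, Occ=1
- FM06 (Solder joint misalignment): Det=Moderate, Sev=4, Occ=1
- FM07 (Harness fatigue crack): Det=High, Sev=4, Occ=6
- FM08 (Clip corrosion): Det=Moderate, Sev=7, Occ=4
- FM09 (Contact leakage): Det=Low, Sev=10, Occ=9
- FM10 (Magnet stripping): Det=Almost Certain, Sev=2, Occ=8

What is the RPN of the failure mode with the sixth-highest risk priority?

140

RPN = Severity × Occurrence × Detection:
  FM01: 5 × 4 × 9 = 180
  FM02: 6 × 8 × 4 = 192
  FM03: 6 × 6 × 9 = 324
  FM04: 10 × 10 × 9 = 900
  FM05: 9 × 1 × 9 = 81
  FM06: 4 × 1 × 5 = 20
  FM07: 4 × 6 × 4 = 96
  FM08: 7 × 4 × 5 = 140
  FM09: 10 × 9 × 8 = 720
  FM10: 2 × 8 × 1 = 16
Sorted descending: 900, 720, 324, 192, 180, 140, 96, 81, 20, 16.
The sixth-highest RPN is 140 (FM08).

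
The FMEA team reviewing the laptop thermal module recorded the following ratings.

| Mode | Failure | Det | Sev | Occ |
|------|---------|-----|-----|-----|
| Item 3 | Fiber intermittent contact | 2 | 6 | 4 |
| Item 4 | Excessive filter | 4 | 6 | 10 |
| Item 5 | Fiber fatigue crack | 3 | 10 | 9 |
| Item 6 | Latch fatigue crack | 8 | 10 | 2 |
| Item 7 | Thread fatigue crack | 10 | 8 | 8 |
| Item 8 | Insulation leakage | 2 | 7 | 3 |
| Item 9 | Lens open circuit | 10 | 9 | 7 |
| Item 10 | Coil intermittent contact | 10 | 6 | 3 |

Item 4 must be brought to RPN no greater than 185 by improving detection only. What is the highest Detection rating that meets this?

Item 4: S=6, O=10, D=4 → current RPN = 240.
Fixed product = 60. Need 60 × D ≤ 185, so D ≤ 185/60 = 3.08.
Maximum integer Detection rating = 3 (gives RPN 180; D=4 would give 240 > 185).

3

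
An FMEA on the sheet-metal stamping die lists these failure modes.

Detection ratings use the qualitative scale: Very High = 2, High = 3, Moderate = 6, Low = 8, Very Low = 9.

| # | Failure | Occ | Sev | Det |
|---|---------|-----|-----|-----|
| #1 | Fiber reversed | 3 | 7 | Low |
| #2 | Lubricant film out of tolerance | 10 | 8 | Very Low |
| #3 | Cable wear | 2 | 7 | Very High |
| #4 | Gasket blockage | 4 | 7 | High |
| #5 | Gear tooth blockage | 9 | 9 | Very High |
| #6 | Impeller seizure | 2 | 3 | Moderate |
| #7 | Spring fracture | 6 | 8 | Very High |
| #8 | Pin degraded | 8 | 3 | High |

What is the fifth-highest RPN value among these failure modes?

RPN = Severity × Occurrence × Detection:
  #1: 7 × 3 × 8 = 168
  #2: 8 × 10 × 9 = 720
  #3: 7 × 2 × 2 = 28
  #4: 7 × 4 × 3 = 84
  #5: 9 × 9 × 2 = 162
  #6: 3 × 2 × 6 = 36
  #7: 8 × 6 × 2 = 96
  #8: 3 × 8 × 3 = 72
Sorted descending: 720, 168, 162, 96, 84, 72, 36, 28.
The fifth-highest RPN is 84 (#4).

84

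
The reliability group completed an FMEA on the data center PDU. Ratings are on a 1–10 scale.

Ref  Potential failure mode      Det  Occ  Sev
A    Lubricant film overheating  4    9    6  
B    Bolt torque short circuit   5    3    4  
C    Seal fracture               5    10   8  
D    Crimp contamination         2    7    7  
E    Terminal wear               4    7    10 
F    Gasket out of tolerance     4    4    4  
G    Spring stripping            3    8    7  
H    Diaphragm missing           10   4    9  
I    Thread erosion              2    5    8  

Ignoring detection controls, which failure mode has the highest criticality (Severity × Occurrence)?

Criticality = Severity × Occurrence:
  A: 6 × 9 = 54
  B: 4 × 3 = 12
  C: 8 × 10 = 80
  D: 7 × 7 = 49
  E: 10 × 7 = 70
  F: 4 × 4 = 16
  G: 7 × 8 = 56
  H: 9 × 4 = 36
  I: 8 × 5 = 40
Highest criticality is 80 → C.

C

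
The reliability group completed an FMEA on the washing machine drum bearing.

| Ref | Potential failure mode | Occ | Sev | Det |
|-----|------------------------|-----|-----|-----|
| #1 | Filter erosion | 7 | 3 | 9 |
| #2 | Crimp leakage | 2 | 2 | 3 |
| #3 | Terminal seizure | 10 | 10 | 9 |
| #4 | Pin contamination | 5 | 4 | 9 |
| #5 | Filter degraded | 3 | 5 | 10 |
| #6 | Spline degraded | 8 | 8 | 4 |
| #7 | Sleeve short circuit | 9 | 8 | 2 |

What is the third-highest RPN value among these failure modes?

RPN = Severity × Occurrence × Detection:
  #1: 3 × 7 × 9 = 189
  #2: 2 × 2 × 3 = 12
  #3: 10 × 10 × 9 = 900
  #4: 4 × 5 × 9 = 180
  #5: 5 × 3 × 10 = 150
  #6: 8 × 8 × 4 = 256
  #7: 8 × 9 × 2 = 144
Sorted descending: 900, 256, 189, 180, 150, 144, 12.
The third-highest RPN is 189 (#1).

189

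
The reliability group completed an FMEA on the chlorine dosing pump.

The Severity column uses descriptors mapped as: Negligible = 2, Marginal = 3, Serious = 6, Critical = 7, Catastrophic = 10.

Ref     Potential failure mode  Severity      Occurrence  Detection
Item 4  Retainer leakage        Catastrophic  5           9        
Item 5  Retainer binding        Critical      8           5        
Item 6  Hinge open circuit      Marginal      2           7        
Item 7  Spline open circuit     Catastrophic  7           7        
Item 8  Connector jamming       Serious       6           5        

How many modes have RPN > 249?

RPN = Severity × Occurrence × Detection:
  Item 4: 10 × 5 × 9 = 450
  Item 5: 7 × 8 × 5 = 280
  Item 6: 3 × 2 × 7 = 42
  Item 7: 10 × 7 × 7 = 490
  Item 8: 6 × 6 × 5 = 180
Modes with RPN > 249: Item 4 (450), Item 5 (280), Item 7 (490) → 3.

3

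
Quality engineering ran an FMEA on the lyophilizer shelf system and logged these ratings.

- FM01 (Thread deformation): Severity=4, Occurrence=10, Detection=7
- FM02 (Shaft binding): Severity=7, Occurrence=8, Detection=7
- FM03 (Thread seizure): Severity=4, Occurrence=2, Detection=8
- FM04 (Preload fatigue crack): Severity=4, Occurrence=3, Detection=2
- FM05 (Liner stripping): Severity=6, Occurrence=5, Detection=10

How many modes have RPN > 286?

2

RPN = Severity × Occurrence × Detection:
  FM01: 4 × 10 × 7 = 280
  FM02: 7 × 8 × 7 = 392
  FM03: 4 × 2 × 8 = 64
  FM04: 4 × 3 × 2 = 24
  FM05: 6 × 5 × 10 = 300
Modes with RPN > 286: FM02 (392), FM05 (300) → 2.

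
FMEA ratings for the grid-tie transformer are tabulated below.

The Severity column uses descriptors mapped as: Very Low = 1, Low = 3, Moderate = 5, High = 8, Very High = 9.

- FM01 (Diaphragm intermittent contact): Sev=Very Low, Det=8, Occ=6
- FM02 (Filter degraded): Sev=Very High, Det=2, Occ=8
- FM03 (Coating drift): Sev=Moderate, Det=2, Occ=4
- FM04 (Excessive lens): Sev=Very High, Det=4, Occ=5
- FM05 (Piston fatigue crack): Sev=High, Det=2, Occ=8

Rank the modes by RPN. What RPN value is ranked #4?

48

RPN = Severity × Occurrence × Detection:
  FM01: 1 × 6 × 8 = 48
  FM02: 9 × 8 × 2 = 144
  FM03: 5 × 4 × 2 = 40
  FM04: 9 × 5 × 4 = 180
  FM05: 8 × 8 × 2 = 128
Sorted descending: 180, 144, 128, 48, 40.
The fourth-highest RPN is 48 (FM01).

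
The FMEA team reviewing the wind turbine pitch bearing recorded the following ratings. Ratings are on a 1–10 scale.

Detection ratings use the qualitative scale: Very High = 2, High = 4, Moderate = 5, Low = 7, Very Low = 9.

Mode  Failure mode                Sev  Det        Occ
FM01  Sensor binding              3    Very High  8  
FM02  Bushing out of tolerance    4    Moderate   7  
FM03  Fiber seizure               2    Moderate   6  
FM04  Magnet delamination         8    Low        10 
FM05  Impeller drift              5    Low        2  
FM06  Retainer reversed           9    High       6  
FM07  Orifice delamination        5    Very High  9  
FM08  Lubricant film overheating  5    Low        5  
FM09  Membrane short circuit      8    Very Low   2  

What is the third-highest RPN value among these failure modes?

RPN = Severity × Occurrence × Detection:
  FM01: 3 × 8 × 2 = 48
  FM02: 4 × 7 × 5 = 140
  FM03: 2 × 6 × 5 = 60
  FM04: 8 × 10 × 7 = 560
  FM05: 5 × 2 × 7 = 70
  FM06: 9 × 6 × 4 = 216
  FM07: 5 × 9 × 2 = 90
  FM08: 5 × 5 × 7 = 175
  FM09: 8 × 2 × 9 = 144
Sorted descending: 560, 216, 175, 144, 140, 90, 70, 60, 48.
The third-highest RPN is 175 (FM08).

175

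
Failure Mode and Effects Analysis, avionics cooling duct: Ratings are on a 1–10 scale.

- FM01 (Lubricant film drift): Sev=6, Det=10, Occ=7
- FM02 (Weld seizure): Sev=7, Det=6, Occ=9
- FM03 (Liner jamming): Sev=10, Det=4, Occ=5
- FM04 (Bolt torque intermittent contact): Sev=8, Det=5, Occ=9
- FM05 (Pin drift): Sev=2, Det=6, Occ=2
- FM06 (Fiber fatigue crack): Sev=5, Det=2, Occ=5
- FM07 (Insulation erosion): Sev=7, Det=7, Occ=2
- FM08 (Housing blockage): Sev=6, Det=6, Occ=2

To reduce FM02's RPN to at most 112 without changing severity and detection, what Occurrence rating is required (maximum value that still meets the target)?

FM02: S=7, O=9, D=6 → current RPN = 378.
Fixed product = 42. Need 42 × O ≤ 112, so O ≤ 112/42 = 2.67.
Maximum integer Occurrence rating = 2 (gives RPN 84; O=3 would give 126 > 112).

2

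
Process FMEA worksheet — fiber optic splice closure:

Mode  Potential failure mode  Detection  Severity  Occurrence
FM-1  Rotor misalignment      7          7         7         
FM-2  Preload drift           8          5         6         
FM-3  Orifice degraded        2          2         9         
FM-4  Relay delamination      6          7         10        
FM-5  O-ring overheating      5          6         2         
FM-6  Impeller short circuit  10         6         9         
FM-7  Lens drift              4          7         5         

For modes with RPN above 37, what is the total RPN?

1743

RPN = Severity × Occurrence × Detection:
  FM-1: 7 × 7 × 7 = 343
  FM-2: 5 × 6 × 8 = 240
  FM-3: 2 × 9 × 2 = 36
  FM-4: 7 × 10 × 6 = 420
  FM-5: 6 × 2 × 5 = 60
  FM-6: 6 × 9 × 10 = 540
  FM-7: 7 × 5 × 4 = 140
RPN > 37: FM-1 (343), FM-2 (240), FM-4 (420), FM-5 (60), FM-6 (540), FM-7 (140).
Sum: 343 + 240 + 420 + 60 + 540 + 140 = 1743.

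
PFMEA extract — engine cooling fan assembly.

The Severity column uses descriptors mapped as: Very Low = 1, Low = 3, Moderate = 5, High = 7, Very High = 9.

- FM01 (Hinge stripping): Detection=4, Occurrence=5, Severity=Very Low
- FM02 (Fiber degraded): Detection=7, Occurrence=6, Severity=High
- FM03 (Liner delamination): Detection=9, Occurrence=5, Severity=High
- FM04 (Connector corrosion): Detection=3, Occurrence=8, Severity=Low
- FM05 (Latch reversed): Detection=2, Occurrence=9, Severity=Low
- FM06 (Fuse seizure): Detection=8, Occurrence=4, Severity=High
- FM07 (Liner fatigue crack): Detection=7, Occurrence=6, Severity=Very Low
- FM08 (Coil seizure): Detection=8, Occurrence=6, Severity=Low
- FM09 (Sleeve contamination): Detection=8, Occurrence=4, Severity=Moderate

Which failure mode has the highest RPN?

FM03

RPN = Severity × Occurrence × Detection:
  FM01: 1 × 5 × 4 = 20
  FM02: 7 × 6 × 7 = 294
  FM03: 7 × 5 × 9 = 315
  FM04: 3 × 8 × 3 = 72
  FM05: 3 × 9 × 2 = 54
  FM06: 7 × 4 × 8 = 224
  FM07: 1 × 6 × 7 = 42
  FM08: 3 × 6 × 8 = 144
  FM09: 5 × 4 × 8 = 160
Highest RPN is 315 → FM03.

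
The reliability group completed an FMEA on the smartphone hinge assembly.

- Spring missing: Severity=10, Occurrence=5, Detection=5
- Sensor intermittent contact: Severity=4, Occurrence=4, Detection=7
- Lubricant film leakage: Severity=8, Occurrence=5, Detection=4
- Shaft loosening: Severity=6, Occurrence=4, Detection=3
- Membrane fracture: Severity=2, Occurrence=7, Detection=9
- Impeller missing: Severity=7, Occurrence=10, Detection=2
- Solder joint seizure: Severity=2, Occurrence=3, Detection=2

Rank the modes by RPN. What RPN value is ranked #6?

RPN = Severity × Occurrence × Detection:
  Spring missing: 10 × 5 × 5 = 250
  Sensor intermittent contact: 4 × 4 × 7 = 112
  Lubricant film leakage: 8 × 5 × 4 = 160
  Shaft loosening: 6 × 4 × 3 = 72
  Membrane fracture: 2 × 7 × 9 = 126
  Impeller missing: 7 × 10 × 2 = 140
  Solder joint seizure: 2 × 3 × 2 = 12
Sorted descending: 250, 160, 140, 126, 112, 72, 12.
The sixth-highest RPN is 72 (Shaft loosening).

72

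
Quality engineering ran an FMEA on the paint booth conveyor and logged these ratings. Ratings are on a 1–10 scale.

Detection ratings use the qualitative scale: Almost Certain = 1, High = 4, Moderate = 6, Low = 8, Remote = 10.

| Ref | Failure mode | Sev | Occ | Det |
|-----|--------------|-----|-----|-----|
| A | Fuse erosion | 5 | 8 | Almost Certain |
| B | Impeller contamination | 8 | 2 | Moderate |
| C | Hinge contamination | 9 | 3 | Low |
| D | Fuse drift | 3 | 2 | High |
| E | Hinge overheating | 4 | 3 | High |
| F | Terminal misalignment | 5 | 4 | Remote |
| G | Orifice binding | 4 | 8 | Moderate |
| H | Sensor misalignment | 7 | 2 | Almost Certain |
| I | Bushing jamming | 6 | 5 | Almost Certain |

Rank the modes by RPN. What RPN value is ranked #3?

192

RPN = Severity × Occurrence × Detection:
  A: 5 × 8 × 1 = 40
  B: 8 × 2 × 6 = 96
  C: 9 × 3 × 8 = 216
  D: 3 × 2 × 4 = 24
  E: 4 × 3 × 4 = 48
  F: 5 × 4 × 10 = 200
  G: 4 × 8 × 6 = 192
  H: 7 × 2 × 1 = 14
  I: 6 × 5 × 1 = 30
Sorted descending: 216, 200, 192, 96, 48, 40, 30, 24, 14.
The third-highest RPN is 192 (G).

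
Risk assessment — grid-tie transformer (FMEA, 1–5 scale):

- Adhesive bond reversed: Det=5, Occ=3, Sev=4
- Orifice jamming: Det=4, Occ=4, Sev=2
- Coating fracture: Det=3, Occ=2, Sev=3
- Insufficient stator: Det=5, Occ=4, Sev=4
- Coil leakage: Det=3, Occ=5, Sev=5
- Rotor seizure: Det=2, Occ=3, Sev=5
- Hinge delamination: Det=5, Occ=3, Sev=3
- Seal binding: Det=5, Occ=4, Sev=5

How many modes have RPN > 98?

RPN = Severity × Occurrence × Detection:
  Adhesive bond reversed: 4 × 3 × 5 = 60
  Orifice jamming: 2 × 4 × 4 = 32
  Coating fracture: 3 × 2 × 3 = 18
  Insufficient stator: 4 × 4 × 5 = 80
  Coil leakage: 5 × 5 × 3 = 75
  Rotor seizure: 5 × 3 × 2 = 30
  Hinge delamination: 3 × 3 × 5 = 45
  Seal binding: 5 × 4 × 5 = 100
Modes with RPN > 98: Seal binding (100) → 1.

1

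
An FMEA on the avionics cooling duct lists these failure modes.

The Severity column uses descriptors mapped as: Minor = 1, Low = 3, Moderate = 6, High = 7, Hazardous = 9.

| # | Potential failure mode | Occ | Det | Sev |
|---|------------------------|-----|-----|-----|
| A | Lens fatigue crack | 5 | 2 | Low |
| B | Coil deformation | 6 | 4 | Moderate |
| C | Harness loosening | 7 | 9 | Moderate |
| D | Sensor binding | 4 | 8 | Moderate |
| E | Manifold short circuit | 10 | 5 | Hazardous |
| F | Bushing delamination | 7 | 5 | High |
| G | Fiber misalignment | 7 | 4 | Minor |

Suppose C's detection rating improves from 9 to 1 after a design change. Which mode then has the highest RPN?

E

RPN = Severity × Occurrence × Detection:
  A: 3 × 5 × 2 = 30
  B: 6 × 6 × 4 = 144
  C: 6 × 7 × 9 = 378
  D: 6 × 4 × 8 = 192
  E: 9 × 10 × 5 = 450
  F: 7 × 7 × 5 = 245
  G: 1 × 7 × 4 = 28
After action: C → 6 × 7 × 1 = 42.
Revised RPNs: E=450, F=245, D=192, B=144, C=42, A=30, G=28.
Highest is now E (450).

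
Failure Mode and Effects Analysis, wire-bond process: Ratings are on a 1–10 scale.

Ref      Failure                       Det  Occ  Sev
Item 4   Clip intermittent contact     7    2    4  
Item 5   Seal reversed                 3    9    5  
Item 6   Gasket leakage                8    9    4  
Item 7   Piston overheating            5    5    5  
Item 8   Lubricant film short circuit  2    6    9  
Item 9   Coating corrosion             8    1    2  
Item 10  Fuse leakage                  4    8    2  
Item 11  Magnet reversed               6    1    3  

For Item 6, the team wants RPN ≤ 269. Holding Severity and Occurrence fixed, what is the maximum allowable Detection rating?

7

Item 6: S=4, O=9, D=8 → current RPN = 288.
Fixed product = 36. Need 36 × D ≤ 269, so D ≤ 269/36 = 7.47.
Maximum integer Detection rating = 7 (gives RPN 252; D=8 would give 288 > 269).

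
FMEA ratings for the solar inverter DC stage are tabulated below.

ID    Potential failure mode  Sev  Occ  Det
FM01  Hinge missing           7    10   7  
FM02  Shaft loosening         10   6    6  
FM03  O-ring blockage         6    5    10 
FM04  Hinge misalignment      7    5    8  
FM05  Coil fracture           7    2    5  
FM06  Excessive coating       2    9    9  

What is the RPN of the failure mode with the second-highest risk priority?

360

RPN = Severity × Occurrence × Detection:
  FM01: 7 × 10 × 7 = 490
  FM02: 10 × 6 × 6 = 360
  FM03: 6 × 5 × 10 = 300
  FM04: 7 × 5 × 8 = 280
  FM05: 7 × 2 × 5 = 70
  FM06: 2 × 9 × 9 = 162
Sorted descending: 490, 360, 300, 280, 162, 70.
The second-highest RPN is 360 (FM02).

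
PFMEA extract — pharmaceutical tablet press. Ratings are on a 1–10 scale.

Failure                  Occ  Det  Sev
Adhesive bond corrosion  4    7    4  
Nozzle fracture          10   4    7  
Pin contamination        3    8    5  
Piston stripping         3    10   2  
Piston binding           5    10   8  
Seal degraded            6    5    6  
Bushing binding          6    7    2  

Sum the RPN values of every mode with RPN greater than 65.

1176

RPN = Severity × Occurrence × Detection:
  Adhesive bond corrosion: 4 × 4 × 7 = 112
  Nozzle fracture: 7 × 10 × 4 = 280
  Pin contamination: 5 × 3 × 8 = 120
  Piston stripping: 2 × 3 × 10 = 60
  Piston binding: 8 × 5 × 10 = 400
  Seal degraded: 6 × 6 × 5 = 180
  Bushing binding: 2 × 6 × 7 = 84
RPN > 65: Adhesive bond corrosion (112), Nozzle fracture (280), Pin contamination (120), Piston binding (400), Seal degraded (180), Bushing binding (84).
Sum: 112 + 280 + 120 + 400 + 180 + 84 = 1176.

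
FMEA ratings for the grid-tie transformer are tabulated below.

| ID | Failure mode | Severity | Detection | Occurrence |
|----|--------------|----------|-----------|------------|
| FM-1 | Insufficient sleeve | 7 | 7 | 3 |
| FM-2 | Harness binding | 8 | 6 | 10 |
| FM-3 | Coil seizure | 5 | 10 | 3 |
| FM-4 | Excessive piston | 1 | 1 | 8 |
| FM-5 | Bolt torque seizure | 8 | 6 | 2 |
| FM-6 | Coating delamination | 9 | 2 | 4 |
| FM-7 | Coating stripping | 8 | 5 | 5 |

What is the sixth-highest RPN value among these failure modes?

RPN = Severity × Occurrence × Detection:
  FM-1: 7 × 3 × 7 = 147
  FM-2: 8 × 10 × 6 = 480
  FM-3: 5 × 3 × 10 = 150
  FM-4: 1 × 8 × 1 = 8
  FM-5: 8 × 2 × 6 = 96
  FM-6: 9 × 4 × 2 = 72
  FM-7: 8 × 5 × 5 = 200
Sorted descending: 480, 200, 150, 147, 96, 72, 8.
The sixth-highest RPN is 72 (FM-6).

72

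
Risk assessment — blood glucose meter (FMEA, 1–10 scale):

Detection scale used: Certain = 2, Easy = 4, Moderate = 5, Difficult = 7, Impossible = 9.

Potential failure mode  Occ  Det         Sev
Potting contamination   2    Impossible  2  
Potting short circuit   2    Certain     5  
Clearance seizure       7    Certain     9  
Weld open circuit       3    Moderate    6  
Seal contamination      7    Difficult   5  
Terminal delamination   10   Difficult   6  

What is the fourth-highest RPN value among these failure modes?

90

RPN = Severity × Occurrence × Detection:
  Potting contamination: 2 × 2 × 9 = 36
  Potting short circuit: 5 × 2 × 2 = 20
  Clearance seizure: 9 × 7 × 2 = 126
  Weld open circuit: 6 × 3 × 5 = 90
  Seal contamination: 5 × 7 × 7 = 245
  Terminal delamination: 6 × 10 × 7 = 420
Sorted descending: 420, 245, 126, 90, 36, 20.
The fourth-highest RPN is 90 (Weld open circuit).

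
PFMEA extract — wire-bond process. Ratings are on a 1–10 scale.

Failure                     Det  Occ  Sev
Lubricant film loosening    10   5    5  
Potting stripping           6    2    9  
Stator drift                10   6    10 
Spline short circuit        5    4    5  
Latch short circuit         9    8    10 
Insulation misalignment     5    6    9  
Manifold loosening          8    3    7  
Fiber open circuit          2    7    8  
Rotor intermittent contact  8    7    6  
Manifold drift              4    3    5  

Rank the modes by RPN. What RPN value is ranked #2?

600

RPN = Severity × Occurrence × Detection:
  Lubricant film loosening: 5 × 5 × 10 = 250
  Potting stripping: 9 × 2 × 6 = 108
  Stator drift: 10 × 6 × 10 = 600
  Spline short circuit: 5 × 4 × 5 = 100
  Latch short circuit: 10 × 8 × 9 = 720
  Insulation misalignment: 9 × 6 × 5 = 270
  Manifold loosening: 7 × 3 × 8 = 168
  Fiber open circuit: 8 × 7 × 2 = 112
  Rotor intermittent contact: 6 × 7 × 8 = 336
  Manifold drift: 5 × 3 × 4 = 60
Sorted descending: 720, 600, 336, 270, 250, 168, 112, 108, 100, 60.
The second-highest RPN is 600 (Stator drift).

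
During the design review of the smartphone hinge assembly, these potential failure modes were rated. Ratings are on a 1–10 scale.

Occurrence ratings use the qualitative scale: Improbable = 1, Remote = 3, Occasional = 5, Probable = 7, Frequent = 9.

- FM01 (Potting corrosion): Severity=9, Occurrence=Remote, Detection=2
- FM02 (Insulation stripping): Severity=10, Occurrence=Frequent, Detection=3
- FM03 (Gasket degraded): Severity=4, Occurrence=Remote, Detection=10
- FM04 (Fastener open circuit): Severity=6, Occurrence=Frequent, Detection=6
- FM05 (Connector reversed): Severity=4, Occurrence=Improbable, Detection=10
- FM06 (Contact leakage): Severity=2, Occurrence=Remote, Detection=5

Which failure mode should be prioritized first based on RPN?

FM04

RPN = Severity × Occurrence × Detection:
  FM01: 9 × 3 × 2 = 54
  FM02: 10 × 9 × 3 = 270
  FM03: 4 × 3 × 10 = 120
  FM04: 6 × 9 × 6 = 324
  FM05: 4 × 1 × 10 = 40
  FM06: 2 × 3 × 5 = 30
Highest RPN is 324 → FM04.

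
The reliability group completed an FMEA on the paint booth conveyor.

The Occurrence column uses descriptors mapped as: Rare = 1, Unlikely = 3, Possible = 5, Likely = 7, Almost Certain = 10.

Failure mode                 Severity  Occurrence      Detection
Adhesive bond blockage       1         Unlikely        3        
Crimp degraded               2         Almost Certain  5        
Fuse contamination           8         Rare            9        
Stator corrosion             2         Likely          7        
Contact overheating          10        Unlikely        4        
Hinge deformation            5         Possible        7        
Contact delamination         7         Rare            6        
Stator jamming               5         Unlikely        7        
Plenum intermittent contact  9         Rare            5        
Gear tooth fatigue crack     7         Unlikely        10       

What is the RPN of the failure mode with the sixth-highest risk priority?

98

RPN = Severity × Occurrence × Detection:
  Adhesive bond blockage: 1 × 3 × 3 = 9
  Crimp degraded: 2 × 10 × 5 = 100
  Fuse contamination: 8 × 1 × 9 = 72
  Stator corrosion: 2 × 7 × 7 = 98
  Contact overheating: 10 × 3 × 4 = 120
  Hinge deformation: 5 × 5 × 7 = 175
  Contact delamination: 7 × 1 × 6 = 42
  Stator jamming: 5 × 3 × 7 = 105
  Plenum intermittent contact: 9 × 1 × 5 = 45
  Gear tooth fatigue crack: 7 × 3 × 10 = 210
Sorted descending: 210, 175, 120, 105, 100, 98, 72, 45, 42, 9.
The sixth-highest RPN is 98 (Stator corrosion).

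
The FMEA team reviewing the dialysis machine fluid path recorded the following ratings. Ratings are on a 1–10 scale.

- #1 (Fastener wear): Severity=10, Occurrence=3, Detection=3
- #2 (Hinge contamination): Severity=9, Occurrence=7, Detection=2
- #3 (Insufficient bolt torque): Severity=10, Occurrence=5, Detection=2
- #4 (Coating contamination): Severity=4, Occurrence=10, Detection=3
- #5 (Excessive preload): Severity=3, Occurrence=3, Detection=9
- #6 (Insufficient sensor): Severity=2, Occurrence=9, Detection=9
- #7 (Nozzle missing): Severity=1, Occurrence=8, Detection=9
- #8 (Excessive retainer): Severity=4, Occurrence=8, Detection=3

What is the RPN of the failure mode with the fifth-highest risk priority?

96

RPN = Severity × Occurrence × Detection:
  #1: 10 × 3 × 3 = 90
  #2: 9 × 7 × 2 = 126
  #3: 10 × 5 × 2 = 100
  #4: 4 × 10 × 3 = 120
  #5: 3 × 3 × 9 = 81
  #6: 2 × 9 × 9 = 162
  #7: 1 × 8 × 9 = 72
  #8: 4 × 8 × 3 = 96
Sorted descending: 162, 126, 120, 100, 96, 90, 81, 72.
The fifth-highest RPN is 96 (#8).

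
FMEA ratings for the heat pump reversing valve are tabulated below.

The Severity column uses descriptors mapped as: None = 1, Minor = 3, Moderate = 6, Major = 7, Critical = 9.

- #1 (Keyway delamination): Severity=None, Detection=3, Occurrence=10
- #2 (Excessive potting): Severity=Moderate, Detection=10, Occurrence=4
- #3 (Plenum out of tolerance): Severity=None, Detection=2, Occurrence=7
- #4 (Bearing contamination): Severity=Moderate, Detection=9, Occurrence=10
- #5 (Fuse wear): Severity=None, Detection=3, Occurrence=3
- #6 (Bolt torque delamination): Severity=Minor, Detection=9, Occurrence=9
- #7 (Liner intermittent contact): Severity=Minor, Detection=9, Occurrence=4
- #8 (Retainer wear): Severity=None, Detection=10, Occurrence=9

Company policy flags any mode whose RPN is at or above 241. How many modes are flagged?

RPN = Severity × Occurrence × Detection:
  #1: 1 × 10 × 3 = 30
  #2: 6 × 4 × 10 = 240
  #3: 1 × 7 × 2 = 14
  #4: 6 × 10 × 9 = 540
  #5: 1 × 3 × 3 = 9
  #6: 3 × 9 × 9 = 243
  #7: 3 × 4 × 9 = 108
  #8: 1 × 9 × 10 = 90
Modes with RPN ≥ 241: #4 (540), #6 (243) → 2.

2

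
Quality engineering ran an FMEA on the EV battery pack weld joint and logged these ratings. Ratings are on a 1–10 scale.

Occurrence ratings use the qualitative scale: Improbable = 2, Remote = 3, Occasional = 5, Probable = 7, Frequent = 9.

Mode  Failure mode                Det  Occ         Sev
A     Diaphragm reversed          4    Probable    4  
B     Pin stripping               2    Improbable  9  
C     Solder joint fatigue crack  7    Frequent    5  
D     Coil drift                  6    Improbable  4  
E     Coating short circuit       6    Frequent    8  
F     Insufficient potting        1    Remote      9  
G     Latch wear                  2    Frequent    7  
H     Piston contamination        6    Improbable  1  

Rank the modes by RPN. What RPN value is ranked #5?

48

RPN = Severity × Occurrence × Detection:
  A: 4 × 7 × 4 = 112
  B: 9 × 2 × 2 = 36
  C: 5 × 9 × 7 = 315
  D: 4 × 2 × 6 = 48
  E: 8 × 9 × 6 = 432
  F: 9 × 3 × 1 = 27
  G: 7 × 9 × 2 = 126
  H: 1 × 2 × 6 = 12
Sorted descending: 432, 315, 126, 112, 48, 36, 27, 12.
The fifth-highest RPN is 48 (D).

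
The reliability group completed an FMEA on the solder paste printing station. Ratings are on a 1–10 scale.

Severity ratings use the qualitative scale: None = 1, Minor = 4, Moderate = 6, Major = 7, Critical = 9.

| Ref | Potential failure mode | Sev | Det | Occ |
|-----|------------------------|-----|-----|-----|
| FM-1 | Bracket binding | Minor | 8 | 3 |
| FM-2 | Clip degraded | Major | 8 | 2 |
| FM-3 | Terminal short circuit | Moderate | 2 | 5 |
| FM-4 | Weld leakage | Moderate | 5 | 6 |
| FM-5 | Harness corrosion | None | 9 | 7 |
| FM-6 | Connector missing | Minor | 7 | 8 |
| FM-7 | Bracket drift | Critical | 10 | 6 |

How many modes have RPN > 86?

5

RPN = Severity × Occurrence × Detection:
  FM-1: 4 × 3 × 8 = 96
  FM-2: 7 × 2 × 8 = 112
  FM-3: 6 × 5 × 2 = 60
  FM-4: 6 × 6 × 5 = 180
  FM-5: 1 × 7 × 9 = 63
  FM-6: 4 × 8 × 7 = 224
  FM-7: 9 × 6 × 10 = 540
Modes with RPN > 86: FM-1 (96), FM-2 (112), FM-4 (180), FM-6 (224), FM-7 (540) → 5.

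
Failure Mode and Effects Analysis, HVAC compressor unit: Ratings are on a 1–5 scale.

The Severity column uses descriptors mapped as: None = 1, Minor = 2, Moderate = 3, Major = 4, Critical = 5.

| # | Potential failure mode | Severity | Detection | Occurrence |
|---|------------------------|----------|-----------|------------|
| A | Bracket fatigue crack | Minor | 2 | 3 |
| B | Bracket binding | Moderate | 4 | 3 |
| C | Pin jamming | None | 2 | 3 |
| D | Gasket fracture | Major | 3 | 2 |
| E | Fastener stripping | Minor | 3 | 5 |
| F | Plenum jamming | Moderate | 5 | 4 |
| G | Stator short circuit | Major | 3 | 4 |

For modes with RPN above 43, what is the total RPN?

RPN = Severity × Occurrence × Detection:
  A: 2 × 3 × 2 = 12
  B: 3 × 3 × 4 = 36
  C: 1 × 3 × 2 = 6
  D: 4 × 2 × 3 = 24
  E: 2 × 5 × 3 = 30
  F: 3 × 4 × 5 = 60
  G: 4 × 4 × 3 = 48
RPN > 43: F (60), G (48).
Sum: 60 + 48 = 108.

108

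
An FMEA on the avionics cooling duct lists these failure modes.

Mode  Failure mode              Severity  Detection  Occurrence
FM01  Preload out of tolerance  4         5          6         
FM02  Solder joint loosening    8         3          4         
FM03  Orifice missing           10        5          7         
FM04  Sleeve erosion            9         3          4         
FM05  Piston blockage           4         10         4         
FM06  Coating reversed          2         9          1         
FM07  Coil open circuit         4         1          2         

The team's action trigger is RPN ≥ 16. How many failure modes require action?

RPN = Severity × Occurrence × Detection:
  FM01: 4 × 6 × 5 = 120
  FM02: 8 × 4 × 3 = 96
  FM03: 10 × 7 × 5 = 350
  FM04: 9 × 4 × 3 = 108
  FM05: 4 × 4 × 10 = 160
  FM06: 2 × 1 × 9 = 18
  FM07: 4 × 2 × 1 = 8
Modes with RPN ≥ 16: FM01 (120), FM02 (96), FM03 (350), FM04 (108), FM05 (160), FM06 (18) → 6.

6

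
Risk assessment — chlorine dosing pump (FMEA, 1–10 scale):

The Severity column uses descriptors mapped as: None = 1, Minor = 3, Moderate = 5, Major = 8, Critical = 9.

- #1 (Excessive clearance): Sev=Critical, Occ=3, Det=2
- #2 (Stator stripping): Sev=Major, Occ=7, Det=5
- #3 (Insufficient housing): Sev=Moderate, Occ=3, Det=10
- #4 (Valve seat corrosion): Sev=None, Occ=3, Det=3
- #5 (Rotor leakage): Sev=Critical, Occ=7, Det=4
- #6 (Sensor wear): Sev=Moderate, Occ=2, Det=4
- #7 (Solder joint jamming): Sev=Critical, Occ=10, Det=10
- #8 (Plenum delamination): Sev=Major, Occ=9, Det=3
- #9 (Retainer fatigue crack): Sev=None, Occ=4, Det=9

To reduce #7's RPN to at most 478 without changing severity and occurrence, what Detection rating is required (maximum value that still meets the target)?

#7: S=9, O=10, D=10 → current RPN = 900.
Fixed product = 90. Need 90 × D ≤ 478, so D ≤ 478/90 = 5.31.
Maximum integer Detection rating = 5 (gives RPN 450; D=6 would give 540 > 478).

5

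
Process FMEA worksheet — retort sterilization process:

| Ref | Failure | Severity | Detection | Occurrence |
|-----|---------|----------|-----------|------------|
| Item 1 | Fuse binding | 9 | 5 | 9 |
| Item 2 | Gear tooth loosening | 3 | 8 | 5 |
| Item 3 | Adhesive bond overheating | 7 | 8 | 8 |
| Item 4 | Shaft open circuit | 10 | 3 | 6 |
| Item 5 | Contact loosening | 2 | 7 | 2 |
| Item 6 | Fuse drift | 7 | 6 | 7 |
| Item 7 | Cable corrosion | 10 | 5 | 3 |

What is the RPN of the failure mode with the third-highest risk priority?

RPN = Severity × Occurrence × Detection:
  Item 1: 9 × 9 × 5 = 405
  Item 2: 3 × 5 × 8 = 120
  Item 3: 7 × 8 × 8 = 448
  Item 4: 10 × 6 × 3 = 180
  Item 5: 2 × 2 × 7 = 28
  Item 6: 7 × 7 × 6 = 294
  Item 7: 10 × 3 × 5 = 150
Sorted descending: 448, 405, 294, 180, 150, 120, 28.
The third-highest RPN is 294 (Item 6).

294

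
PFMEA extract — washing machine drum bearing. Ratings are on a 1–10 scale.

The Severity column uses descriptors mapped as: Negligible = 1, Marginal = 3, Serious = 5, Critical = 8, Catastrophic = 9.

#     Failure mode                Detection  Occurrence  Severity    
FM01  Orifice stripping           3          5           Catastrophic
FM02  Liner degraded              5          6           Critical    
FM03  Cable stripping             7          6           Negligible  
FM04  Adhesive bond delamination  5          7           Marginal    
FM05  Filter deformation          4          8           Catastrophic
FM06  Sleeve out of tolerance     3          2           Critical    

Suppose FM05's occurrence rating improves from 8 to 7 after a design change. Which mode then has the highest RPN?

RPN = Severity × Occurrence × Detection:
  FM01: 9 × 5 × 3 = 135
  FM02: 8 × 6 × 5 = 240
  FM03: 1 × 6 × 7 = 42
  FM04: 3 × 7 × 5 = 105
  FM05: 9 × 8 × 4 = 288
  FM06: 8 × 2 × 3 = 48
After action: FM05 → 9 × 7 × 4 = 252.
Revised RPNs: FM05=252, FM02=240, FM01=135, FM04=105, FM06=48, FM03=42.
Highest is now FM05 (252).

FM05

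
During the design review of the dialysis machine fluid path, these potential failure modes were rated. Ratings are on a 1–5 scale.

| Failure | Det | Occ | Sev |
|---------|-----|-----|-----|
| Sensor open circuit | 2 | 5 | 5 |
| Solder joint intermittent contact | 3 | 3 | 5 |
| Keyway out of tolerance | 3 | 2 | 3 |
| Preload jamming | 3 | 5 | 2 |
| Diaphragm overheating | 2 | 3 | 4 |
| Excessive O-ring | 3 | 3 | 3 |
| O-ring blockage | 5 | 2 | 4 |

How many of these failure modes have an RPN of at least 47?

RPN = Severity × Occurrence × Detection:
  Sensor open circuit: 5 × 5 × 2 = 50
  Solder joint intermittent contact: 5 × 3 × 3 = 45
  Keyway out of tolerance: 3 × 2 × 3 = 18
  Preload jamming: 2 × 5 × 3 = 30
  Diaphragm overheating: 4 × 3 × 2 = 24
  Excessive O-ring: 3 × 3 × 3 = 27
  O-ring blockage: 4 × 2 × 5 = 40
Modes with RPN ≥ 47: Sensor open circuit (50) → 1.

1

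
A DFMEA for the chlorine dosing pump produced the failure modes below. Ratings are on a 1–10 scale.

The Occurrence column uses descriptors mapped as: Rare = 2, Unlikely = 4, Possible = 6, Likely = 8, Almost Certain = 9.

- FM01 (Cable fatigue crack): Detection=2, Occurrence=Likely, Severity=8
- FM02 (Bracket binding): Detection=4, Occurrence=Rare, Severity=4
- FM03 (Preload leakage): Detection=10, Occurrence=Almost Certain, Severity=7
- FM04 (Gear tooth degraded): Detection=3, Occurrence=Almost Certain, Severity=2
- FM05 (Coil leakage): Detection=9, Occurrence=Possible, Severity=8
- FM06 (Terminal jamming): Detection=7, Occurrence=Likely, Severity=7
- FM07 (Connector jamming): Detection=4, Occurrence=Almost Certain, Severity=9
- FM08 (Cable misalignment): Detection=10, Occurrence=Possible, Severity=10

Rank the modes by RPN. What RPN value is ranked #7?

54

RPN = Severity × Occurrence × Detection:
  FM01: 8 × 8 × 2 = 128
  FM02: 4 × 2 × 4 = 32
  FM03: 7 × 9 × 10 = 630
  FM04: 2 × 9 × 3 = 54
  FM05: 8 × 6 × 9 = 432
  FM06: 7 × 8 × 7 = 392
  FM07: 9 × 9 × 4 = 324
  FM08: 10 × 6 × 10 = 600
Sorted descending: 630, 600, 432, 392, 324, 128, 54, 32.
The seventh-highest RPN is 54 (FM04).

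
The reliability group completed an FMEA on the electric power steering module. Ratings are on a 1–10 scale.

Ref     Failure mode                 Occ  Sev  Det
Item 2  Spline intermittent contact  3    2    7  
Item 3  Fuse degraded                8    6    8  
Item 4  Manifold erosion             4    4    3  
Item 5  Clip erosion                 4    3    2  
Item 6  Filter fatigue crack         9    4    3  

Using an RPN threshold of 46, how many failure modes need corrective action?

3

RPN = Severity × Occurrence × Detection:
  Item 2: 2 × 3 × 7 = 42
  Item 3: 6 × 8 × 8 = 384
  Item 4: 4 × 4 × 3 = 48
  Item 5: 3 × 4 × 2 = 24
  Item 6: 4 × 9 × 3 = 108
Modes with RPN ≥ 46: Item 3 (384), Item 4 (48), Item 6 (108) → 3.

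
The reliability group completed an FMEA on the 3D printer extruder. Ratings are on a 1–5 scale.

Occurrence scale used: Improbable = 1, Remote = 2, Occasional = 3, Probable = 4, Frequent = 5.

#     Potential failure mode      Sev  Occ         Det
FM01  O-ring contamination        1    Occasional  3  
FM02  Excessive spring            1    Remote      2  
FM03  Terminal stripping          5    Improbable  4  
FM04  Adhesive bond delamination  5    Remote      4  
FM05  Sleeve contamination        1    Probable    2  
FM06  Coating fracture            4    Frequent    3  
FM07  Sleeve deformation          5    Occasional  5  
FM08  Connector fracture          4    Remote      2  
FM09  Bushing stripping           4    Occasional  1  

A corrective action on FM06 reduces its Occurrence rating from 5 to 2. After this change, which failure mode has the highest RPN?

FM07

RPN = Severity × Occurrence × Detection:
  FM01: 1 × 3 × 3 = 9
  FM02: 1 × 2 × 2 = 4
  FM03: 5 × 1 × 4 = 20
  FM04: 5 × 2 × 4 = 40
  FM05: 1 × 4 × 2 = 8
  FM06: 4 × 5 × 3 = 60
  FM07: 5 × 3 × 5 = 75
  FM08: 4 × 2 × 2 = 16
  FM09: 4 × 3 × 1 = 12
After action: FM06 → 4 × 2 × 3 = 24.
Revised RPNs: FM07=75, FM04=40, FM06=24, FM03=20, FM08=16, FM09=12, FM01=9, FM05=8, FM02=4.
Highest is now FM07 (75).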